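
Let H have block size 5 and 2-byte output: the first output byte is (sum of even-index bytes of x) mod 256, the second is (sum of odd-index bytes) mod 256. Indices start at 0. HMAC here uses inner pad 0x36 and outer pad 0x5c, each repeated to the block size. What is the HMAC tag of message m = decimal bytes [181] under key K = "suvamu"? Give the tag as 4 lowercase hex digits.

2a3f

Key "suvamu" = 73 75 76 61 6d 75 is 6 bytes > B = 5, so hash it first: H(key) = 56 4b, then zero-pad to 5 bytes: K' = 56 4b 00 00 00.
K' ⊕ ipad = 60 7d 36 36 36.  K' ⊕ opad = 0a 17 5c 5c 5c.
Inner input = (K'⊕ipad) ∥ m = 60 7d 36 36 36 ∥ b5.
Inner hash: even-index sum = 204 mod 256 = 204; odd-index sum = 360 mod 256 = 104 → cc 68.
Outer input = (K'⊕opad) ∥ inner = 0a 17 5c 5c 5c ∥ cc 68.
Outer hash (tag): even-index sum = 298 mod 256 = 42; odd-index sum = 319 mod 256 = 63 → 2a 3f.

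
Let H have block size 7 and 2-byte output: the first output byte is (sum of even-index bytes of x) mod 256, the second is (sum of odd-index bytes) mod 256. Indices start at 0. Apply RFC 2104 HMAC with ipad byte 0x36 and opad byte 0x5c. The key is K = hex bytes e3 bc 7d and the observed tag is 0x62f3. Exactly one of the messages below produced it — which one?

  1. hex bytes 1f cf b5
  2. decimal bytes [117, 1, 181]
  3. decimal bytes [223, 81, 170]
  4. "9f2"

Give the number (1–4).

Key hex bytes e3 bc 7d is 3 bytes ≤ B = 7; zero-pad to 7 bytes: K' = e3 bc 7d 00 00 00 00.
K' ⊕ ipad = d5 8a 4b 36 36 36 36; K' ⊕ opad = bf e0 21 5c 5c 5c 5c.
m1: inner = H(d5 8a 4b 36 36 36 36 1f cf b5) = 5b ca; tag = H(bf e0 21 5c 5c 5c 5c 5b ca) = 62f3 ← matches
m2: inner = H(d5 8a 4b 36 36 36 36 75 01 b5) = 8d 20; tag = H(bf e0 21 5c 5c 5c 5c 8d 20) = b825
m3: inner = H(d5 8a 4b 36 36 36 36 df 51 aa) = dd 7f; tag = H(bf e0 21 5c 5c 5c 5c dd 7f) = 1775
m4: inner = H(d5 8a 4b 36 36 36 36 39 66 32) = f2 61; tag = H(bf e0 21 5c 5c 5c 5c f2 61) = f98a

1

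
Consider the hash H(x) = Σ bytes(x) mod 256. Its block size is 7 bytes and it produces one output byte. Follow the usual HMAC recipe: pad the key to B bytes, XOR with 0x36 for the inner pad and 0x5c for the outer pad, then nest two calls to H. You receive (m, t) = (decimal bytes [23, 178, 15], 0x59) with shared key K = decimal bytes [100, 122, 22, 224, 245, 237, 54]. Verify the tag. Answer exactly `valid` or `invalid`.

Key decimal bytes [100, 122, 22, 224, 245, 237, 54] = 64 7a 16 e0 f5 ed 36 is exactly B = 7 bytes: K' = 64 7a 16 e0 f5 ed 36.
K' ⊕ ipad = 52 4c 20 d6 c3 db 00; K' ⊕ opad = 38 26 4a bc a9 b1 6a.
Inner hash: sum = 82+76+32+214+195+219+0+23+178+15 = 1034; mod 256 = 10 → 0a.
Outer hash (recomputed tag): sum = 56+38+74+188+169+177+106+10 = 818; mod 256 = 50 → 32.
Recomputed tag = 32; claimed = 59 → mismatch.

invalid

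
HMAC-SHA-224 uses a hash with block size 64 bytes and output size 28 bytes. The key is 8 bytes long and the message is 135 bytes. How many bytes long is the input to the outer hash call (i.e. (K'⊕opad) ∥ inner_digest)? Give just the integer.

92

Key is 8 ≤ 64 bytes, zero-padded: |K'| = 64.
Outer input = (K'⊕opad) ∥ H(inner) → 64 + 28 = 92 bytes.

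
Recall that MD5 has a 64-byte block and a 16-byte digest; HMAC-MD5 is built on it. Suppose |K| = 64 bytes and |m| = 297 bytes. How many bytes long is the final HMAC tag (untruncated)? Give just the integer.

The tag is one MD5 digest: 16 bytes.

16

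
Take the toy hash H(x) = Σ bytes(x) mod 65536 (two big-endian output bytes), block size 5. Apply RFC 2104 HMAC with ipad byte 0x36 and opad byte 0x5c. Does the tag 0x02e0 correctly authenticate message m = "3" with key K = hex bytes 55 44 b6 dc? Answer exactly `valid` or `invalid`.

Key hex bytes 55 44 b6 dc is 4 bytes ≤ B = 5; zero-pad to 5 bytes: K' = 55 44 b6 dc 00.
K' ⊕ ipad = 63 72 80 ea 36; K' ⊕ opad = 09 18 ea 80 5c.
Inner hash: sum = 99+114+128+234+54+51 = 680 → 02 a8.
Outer hash (recomputed tag): sum = 9+24+234+128+92+2+168 = 657 → 02 91.
Recomputed tag = 0291; claimed = 02e0 → mismatch.

invalid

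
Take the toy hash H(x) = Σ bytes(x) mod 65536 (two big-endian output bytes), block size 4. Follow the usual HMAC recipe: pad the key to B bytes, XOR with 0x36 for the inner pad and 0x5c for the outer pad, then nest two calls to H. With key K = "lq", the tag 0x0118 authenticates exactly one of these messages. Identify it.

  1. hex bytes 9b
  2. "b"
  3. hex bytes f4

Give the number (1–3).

Key "lq" = 6c 71 is 2 bytes ≤ B = 4; zero-pad to 4 bytes: K' = 6c 71 00 00.
K' ⊕ ipad = 5a 47 36 36; K' ⊕ opad = 30 2d 5c 5c.
m1: inner = H(5a 47 36 36 9b) = 01 a8; tag = H(30 2d 5c 5c 01 a8) = 01be
m2: inner = H(5a 47 36 36 62) = 01 6f; tag = H(30 2d 5c 5c 01 6f) = 0185
m3: inner = H(5a 47 36 36 f4) = 02 01; tag = H(30 2d 5c 5c 02 01) = 0118 ← matches

3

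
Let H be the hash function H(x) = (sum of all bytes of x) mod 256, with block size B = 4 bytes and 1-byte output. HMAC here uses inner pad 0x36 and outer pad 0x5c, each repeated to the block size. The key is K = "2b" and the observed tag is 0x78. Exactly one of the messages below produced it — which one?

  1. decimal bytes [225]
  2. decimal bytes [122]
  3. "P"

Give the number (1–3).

3

Key "2b" = 32 62 is 2 bytes ≤ B = 4; zero-pad to 4 bytes: K' = 32 62 00 00.
K' ⊕ ipad = 04 54 36 36; K' ⊕ opad = 6e 3e 5c 5c.
m1: inner = H(04 54 36 36 e1) = a5; tag = H(6e 3e 5c 5c a5) = 09
m2: inner = H(04 54 36 36 7a) = 3e; tag = H(6e 3e 5c 5c 3e) = a2
m3: inner = H(04 54 36 36 50) = 14; tag = H(6e 3e 5c 5c 14) = 78 ← matches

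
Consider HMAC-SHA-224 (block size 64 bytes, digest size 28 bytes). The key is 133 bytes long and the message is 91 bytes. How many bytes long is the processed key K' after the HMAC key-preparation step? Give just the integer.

Key is 133 > 64 bytes, so it is hashed to 28 bytes then zero-padded to 64: |K'| = 64.

64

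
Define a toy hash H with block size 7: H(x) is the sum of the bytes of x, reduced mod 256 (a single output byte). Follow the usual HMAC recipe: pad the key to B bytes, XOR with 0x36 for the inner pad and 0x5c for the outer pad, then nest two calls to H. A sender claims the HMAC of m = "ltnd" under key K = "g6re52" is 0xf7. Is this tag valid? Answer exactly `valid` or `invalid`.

invalid

Key "g6re52" = 67 36 72 65 35 32 is 6 bytes ≤ B = 7; zero-pad to 7 bytes: K' = 67 36 72 65 35 32 00.
K' ⊕ ipad = 51 00 44 53 03 04 36; K' ⊕ opad = 3b 6a 2e 39 69 6e 5c.
Inner hash: sum = 81+0+68+83+3+4+54+108+116+110+100 = 727; mod 256 = 215 → d7.
Outer hash (recomputed tag): sum = 59+106+46+57+105+110+92+215 = 790; mod 256 = 22 → 16.
Recomputed tag = 16; claimed = f7 → mismatch.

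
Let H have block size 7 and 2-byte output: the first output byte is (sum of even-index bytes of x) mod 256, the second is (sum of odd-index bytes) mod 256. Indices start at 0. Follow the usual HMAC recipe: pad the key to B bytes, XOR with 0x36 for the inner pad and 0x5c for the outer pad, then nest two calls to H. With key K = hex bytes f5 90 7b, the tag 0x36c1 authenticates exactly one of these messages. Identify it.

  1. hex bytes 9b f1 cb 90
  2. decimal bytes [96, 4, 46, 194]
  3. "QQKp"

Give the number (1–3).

Key hex bytes f5 90 7b is 3 bytes ≤ B = 7; zero-pad to 7 bytes: K' = f5 90 7b 00 00 00 00.
K' ⊕ ipad = c3 a6 4d 36 36 36 36; K' ⊕ opad = a9 cc 27 5c 5c 5c 5c.
m1: inner = H(c3 a6 4d 36 36 36 36 9b f1 cb 90) = fd 78; tag = H(a9 cc 27 5c 5c 5c 5c fd 78) = 0081
m2: inner = H(c3 a6 4d 36 36 36 36 60 04 2e c2) = 42 a0; tag = H(a9 cc 27 5c 5c 5c 5c 42 a0) = 28c6
m3: inner = H(c3 a6 4d 36 36 36 36 51 51 4b 70) = 3d ae; tag = H(a9 cc 27 5c 5c 5c 5c 3d ae) = 36c1 ← matches

3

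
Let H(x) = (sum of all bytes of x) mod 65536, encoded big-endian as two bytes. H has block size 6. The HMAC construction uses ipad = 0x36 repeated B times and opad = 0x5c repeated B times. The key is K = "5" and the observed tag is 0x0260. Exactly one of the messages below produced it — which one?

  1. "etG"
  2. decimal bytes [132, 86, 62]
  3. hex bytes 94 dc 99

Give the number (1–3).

2

Key "5" = 35 is 1 byte ≤ B = 6; zero-pad to 6 bytes: K' = 35 00 00 00 00 00.
K' ⊕ ipad = 03 36 36 36 36 36; K' ⊕ opad = 69 5c 5c 5c 5c 5c.
m1: inner = H(03 36 36 36 36 36 65 74 47) = 02 31; tag = H(69 5c 5c 5c 5c 5c 02 31) = 0268
m2: inner = H(03 36 36 36 36 36 84 56 3e) = 02 29; tag = H(69 5c 5c 5c 5c 5c 02 29) = 0260 ← matches
m3: inner = H(03 36 36 36 36 36 94 dc 99) = 03 1a; tag = H(69 5c 5c 5c 5c 5c 03 1a) = 0252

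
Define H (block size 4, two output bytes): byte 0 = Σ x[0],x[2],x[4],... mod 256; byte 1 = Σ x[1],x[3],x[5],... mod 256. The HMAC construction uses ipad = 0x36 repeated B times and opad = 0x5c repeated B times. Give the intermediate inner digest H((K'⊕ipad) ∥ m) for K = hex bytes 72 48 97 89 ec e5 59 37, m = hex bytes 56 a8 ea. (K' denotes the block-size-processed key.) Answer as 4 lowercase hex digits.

Key hex bytes 72 48 97 89 ec e5 59 37 is 8 bytes > B = 4, so hash it first: H(key) = 4e ed, then zero-pad to 4 bytes: K' = 4e ed 00 00.
K' ⊕ ipad = 78 db 36 36.
Inner input = 78 db 36 36 ∥ 56 a8 ea.
Inner hash: even-index sum = 494 mod 256 = 238; odd-index sum = 441 mod 256 = 185 → ee b9.

eeb9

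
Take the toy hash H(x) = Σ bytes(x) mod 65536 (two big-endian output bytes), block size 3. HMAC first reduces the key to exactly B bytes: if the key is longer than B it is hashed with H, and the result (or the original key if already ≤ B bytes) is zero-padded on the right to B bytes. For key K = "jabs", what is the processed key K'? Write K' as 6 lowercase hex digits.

01a000

|K| = 4 > B = 3, so first hash the key.
H(K): sum = 106+97+98+115 = 416 → 01 a0.
Zero-pad H(K) = 01 a0 to 3 bytes: K' = 01 a0 00.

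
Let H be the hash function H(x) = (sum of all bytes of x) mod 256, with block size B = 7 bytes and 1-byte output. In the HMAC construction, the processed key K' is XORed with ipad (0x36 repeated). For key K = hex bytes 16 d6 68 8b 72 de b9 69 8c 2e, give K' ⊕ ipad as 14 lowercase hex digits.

3d363636363636

Key hex bytes 16 d6 68 8b 72 de b9 69 8c 2e is 10 bytes > B = 7, so hash it first: H(key) = 0b, then zero-pad to 7 bytes: K' = 0b 00 00 00 00 00 00.
XOR each byte with 0x36: 0b⊕36=3d, 00⊕36=36, 00⊕36=36, 00⊕36=36, 00⊕36=36, 00⊕36=36, 00⊕36=36.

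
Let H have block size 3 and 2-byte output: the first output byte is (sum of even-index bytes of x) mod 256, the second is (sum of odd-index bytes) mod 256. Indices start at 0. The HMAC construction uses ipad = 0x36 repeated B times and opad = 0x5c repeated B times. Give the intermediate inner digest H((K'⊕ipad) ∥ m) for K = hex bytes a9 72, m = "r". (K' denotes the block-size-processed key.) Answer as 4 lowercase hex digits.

d5b6

Key hex bytes a9 72 is 2 bytes ≤ B = 3; zero-pad to 3 bytes: K' = a9 72 00.
K' ⊕ ipad = 9f 44 36.
Inner input = 9f 44 36 ∥ 72.
Inner hash: even-index sum = 213 mod 256 = 213; odd-index sum = 182 mod 256 = 182 → d5 b6.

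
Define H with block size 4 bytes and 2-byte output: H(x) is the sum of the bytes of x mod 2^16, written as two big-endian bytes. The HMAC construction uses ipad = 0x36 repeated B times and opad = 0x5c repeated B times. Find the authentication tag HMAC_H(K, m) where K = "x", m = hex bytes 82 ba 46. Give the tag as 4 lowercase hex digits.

Key "x" = 78 is 1 byte ≤ B = 4; zero-pad to 4 bytes: K' = 78 00 00 00.
K' ⊕ ipad = 4e 36 36 36.  K' ⊕ opad = 24 5c 5c 5c.
Inner input = (K'⊕ipad) ∥ m = 4e 36 36 36 ∥ 82 ba 46.
Inner hash: sum = 78+54+54+54+130+186+70 = 626 → 02 72.
Outer input = (K'⊕opad) ∥ inner = 24 5c 5c 5c ∥ 02 72.
Outer hash (tag): sum = 36+92+92+92+2+114 = 428 → 01 ac.

01ac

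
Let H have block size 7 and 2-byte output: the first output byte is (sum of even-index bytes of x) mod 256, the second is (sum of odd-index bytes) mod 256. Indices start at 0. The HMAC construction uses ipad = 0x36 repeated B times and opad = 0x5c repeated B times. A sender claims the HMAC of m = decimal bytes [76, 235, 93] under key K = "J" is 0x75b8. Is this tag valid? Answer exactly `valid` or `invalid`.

invalid

Key "J" = 4a is 1 byte ≤ B = 7; zero-pad to 7 bytes: K' = 4a 00 00 00 00 00 00.
K' ⊕ ipad = 7c 36 36 36 36 36 36; K' ⊕ opad = 16 5c 5c 5c 5c 5c 5c.
Inner hash: even-index sum = 521 mod 256 = 9; odd-index sum = 331 mod 256 = 75 → 09 4b.
Outer hash (recomputed tag): even-index sum = 373 mod 256 = 117; odd-index sum = 285 mod 256 = 29 → 75 1d.
Recomputed tag = 751d; claimed = 75b8 → mismatch.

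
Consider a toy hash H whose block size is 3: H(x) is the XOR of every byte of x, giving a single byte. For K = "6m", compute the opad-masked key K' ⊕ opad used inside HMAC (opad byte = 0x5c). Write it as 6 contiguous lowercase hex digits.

Key "6m" = 36 6d is 2 bytes ≤ B = 3; zero-pad to 3 bytes: K' = 36 6d 00.
XOR each byte with 0x5c: 36⊕5c=6a, 6d⊕5c=31, 00⊕5c=5c.

6a315c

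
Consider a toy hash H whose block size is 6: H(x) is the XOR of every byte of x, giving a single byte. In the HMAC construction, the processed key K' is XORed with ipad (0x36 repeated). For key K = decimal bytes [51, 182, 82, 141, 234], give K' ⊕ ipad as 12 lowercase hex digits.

058064bbdc36

Key decimal bytes [51, 182, 82, 141, 234] = 33 b6 52 8d ea is 5 bytes ≤ B = 6; zero-pad to 6 bytes: K' = 33 b6 52 8d ea 00.
XOR each byte with 0x36: 33⊕36=05, b6⊕36=80, 52⊕36=64, 8d⊕36=bb, ea⊕36=dc, 00⊕36=36.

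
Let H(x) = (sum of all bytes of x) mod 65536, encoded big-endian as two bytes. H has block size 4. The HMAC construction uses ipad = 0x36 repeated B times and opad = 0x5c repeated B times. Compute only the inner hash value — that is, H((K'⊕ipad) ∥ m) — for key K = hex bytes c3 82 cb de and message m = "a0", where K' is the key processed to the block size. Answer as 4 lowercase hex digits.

041f

Key hex bytes c3 82 cb de is exactly B = 4 bytes: K' = c3 82 cb de.
K' ⊕ ipad = f5 b4 fd e8.
Inner input = f5 b4 fd e8 ∥ 61 30.
Inner hash: sum = 245+180+253+232+97+48 = 1055 → 04 1f.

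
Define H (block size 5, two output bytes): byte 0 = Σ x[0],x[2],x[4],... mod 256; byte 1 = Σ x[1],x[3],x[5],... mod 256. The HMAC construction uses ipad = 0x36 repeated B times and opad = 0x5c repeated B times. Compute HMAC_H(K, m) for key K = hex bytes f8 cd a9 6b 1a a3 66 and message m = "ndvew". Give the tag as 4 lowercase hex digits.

b32f

Key hex bytes f8 cd a9 6b 1a a3 66 is 7 bytes > B = 5, so hash it first: H(key) = 21 db, then zero-pad to 5 bytes: K' = 21 db 00 00 00.
K' ⊕ ipad = 17 ed 36 36 36.  K' ⊕ opad = 7d 87 5c 5c 5c.
Inner input = (K'⊕ipad) ∥ m = 17 ed 36 36 36 ∥ 6e 64 76 65 77.
Inner hash: even-index sum = 332 mod 256 = 76; odd-index sum = 638 mod 256 = 126 → 4c 7e.
Outer input = (K'⊕opad) ∥ inner = 7d 87 5c 5c 5c ∥ 4c 7e.
Outer hash (tag): even-index sum = 435 mod 256 = 179; odd-index sum = 303 mod 256 = 47 → b3 2f.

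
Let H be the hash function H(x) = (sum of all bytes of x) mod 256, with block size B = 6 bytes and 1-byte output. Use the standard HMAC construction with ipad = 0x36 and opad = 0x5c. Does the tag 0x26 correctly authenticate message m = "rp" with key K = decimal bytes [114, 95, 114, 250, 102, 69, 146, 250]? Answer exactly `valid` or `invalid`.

valid

Key decimal bytes [114, 95, 114, 250, 102, 69, 146, 250] = 72 5f 72 fa 66 45 92 fa is 8 bytes > B = 6, so hash it first: H(key) = 74, then zero-pad to 6 bytes: K' = 74 00 00 00 00 00.
K' ⊕ ipad = 42 36 36 36 36 36; K' ⊕ opad = 28 5c 5c 5c 5c 5c.
Inner hash: sum = 66+54+54+54+54+54+114+112 = 562; mod 256 = 50 → 32.
Outer hash (recomputed tag): sum = 40+92+92+92+92+92+50 = 550; mod 256 = 38 → 26.
Recomputed tag = 26; claimed = 26 → match.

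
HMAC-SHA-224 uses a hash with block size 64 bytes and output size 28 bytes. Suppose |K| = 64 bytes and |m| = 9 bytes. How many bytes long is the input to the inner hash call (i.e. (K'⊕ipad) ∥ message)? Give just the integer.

Key is 64 ≤ 64 bytes, zero-padded: |K'| = 64.
Inner input = (K'⊕ipad) ∥ m → 64 + 9 = 73 bytes.

73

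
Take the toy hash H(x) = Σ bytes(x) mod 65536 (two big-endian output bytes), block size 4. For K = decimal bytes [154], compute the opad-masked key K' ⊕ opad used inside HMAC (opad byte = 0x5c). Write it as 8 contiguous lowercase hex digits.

c65c5c5c

Key decimal bytes [154] = 9a is 1 byte ≤ B = 4; zero-pad to 4 bytes: K' = 9a 00 00 00.
XOR each byte with 0x5c: 9a⊕5c=c6, 00⊕5c=5c, 00⊕5c=5c, 00⊕5c=5c.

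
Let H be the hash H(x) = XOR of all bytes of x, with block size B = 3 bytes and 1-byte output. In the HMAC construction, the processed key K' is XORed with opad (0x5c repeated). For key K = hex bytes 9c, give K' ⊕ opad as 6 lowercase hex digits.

Key hex bytes 9c is 1 byte ≤ B = 3; zero-pad to 3 bytes: K' = 9c 00 00.
XOR each byte with 0x5c: 9c⊕5c=c0, 00⊕5c=5c, 00⊕5c=5c.

c05c5c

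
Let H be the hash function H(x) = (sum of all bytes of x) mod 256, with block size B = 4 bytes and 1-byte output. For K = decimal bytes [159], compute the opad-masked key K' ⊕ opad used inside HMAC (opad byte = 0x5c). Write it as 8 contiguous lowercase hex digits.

c35c5c5c

Key decimal bytes [159] = 9f is 1 byte ≤ B = 4; zero-pad to 4 bytes: K' = 9f 00 00 00.
XOR each byte with 0x5c: 9f⊕5c=c3, 00⊕5c=5c, 00⊕5c=5c, 00⊕5c=5c.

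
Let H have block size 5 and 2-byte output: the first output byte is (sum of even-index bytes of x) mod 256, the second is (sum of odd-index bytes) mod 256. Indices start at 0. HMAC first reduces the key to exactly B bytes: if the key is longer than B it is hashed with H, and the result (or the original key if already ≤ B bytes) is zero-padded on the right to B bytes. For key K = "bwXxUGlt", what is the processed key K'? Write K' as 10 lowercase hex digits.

|K| = 8 > B = 5, so first hash the key.
H(K): even-index sum = 379 mod 256 = 123; odd-index sum = 426 mod 256 = 170 → 7b aa.
Zero-pad H(K) = 7b aa to 5 bytes: K' = 7b aa 00 00 00.

7baa000000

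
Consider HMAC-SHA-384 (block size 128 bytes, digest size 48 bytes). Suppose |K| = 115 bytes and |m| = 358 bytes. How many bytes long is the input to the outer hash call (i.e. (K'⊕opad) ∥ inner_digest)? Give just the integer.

Key is 115 ≤ 128 bytes, zero-padded: |K'| = 128.
Outer input = (K'⊕opad) ∥ H(inner) → 128 + 48 = 176 bytes.

176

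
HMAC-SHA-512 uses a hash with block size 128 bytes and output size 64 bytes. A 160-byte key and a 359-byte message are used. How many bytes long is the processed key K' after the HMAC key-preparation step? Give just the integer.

Key is 160 > 128 bytes, so it is hashed to 64 bytes then zero-padded to 128: |K'| = 128.

128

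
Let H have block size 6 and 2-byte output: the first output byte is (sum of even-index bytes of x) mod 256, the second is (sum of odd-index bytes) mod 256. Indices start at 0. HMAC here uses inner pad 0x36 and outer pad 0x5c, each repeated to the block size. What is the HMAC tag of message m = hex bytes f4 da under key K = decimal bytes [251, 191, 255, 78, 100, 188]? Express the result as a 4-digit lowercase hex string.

5e3a

Key decimal bytes [251, 191, 255, 78, 100, 188] = fb bf ff 4e 64 bc is exactly B = 6 bytes: K' = fb bf ff 4e 64 bc.
K' ⊕ ipad = cd 89 c9 78 52 8a.  K' ⊕ opad = a7 e3 a3 12 38 e0.
Inner input = (K'⊕ipad) ∥ m = cd 89 c9 78 52 8a ∥ f4 da.
Inner hash: even-index sum = 732 mod 256 = 220; odd-index sum = 613 mod 256 = 101 → dc 65.
Outer input = (K'⊕opad) ∥ inner = a7 e3 a3 12 38 e0 ∥ dc 65.
Outer hash (tag): even-index sum = 606 mod 256 = 94; odd-index sum = 570 mod 256 = 58 → 5e 3a.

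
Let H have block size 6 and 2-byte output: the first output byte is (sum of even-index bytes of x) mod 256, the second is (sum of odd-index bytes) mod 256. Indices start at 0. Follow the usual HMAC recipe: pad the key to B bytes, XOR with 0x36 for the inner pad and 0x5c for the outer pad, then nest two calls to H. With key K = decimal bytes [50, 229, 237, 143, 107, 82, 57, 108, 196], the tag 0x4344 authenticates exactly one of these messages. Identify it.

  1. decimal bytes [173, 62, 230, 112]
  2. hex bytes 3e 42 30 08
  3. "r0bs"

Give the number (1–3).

Key decimal bytes [50, 229, 237, 143, 107, 82, 57, 108, 196] = 32 e5 ed 8f 6b 52 39 6c c4 is 9 bytes > B = 6, so hash it first: H(key) = 87 32, then zero-pad to 6 bytes: K' = 87 32 00 00 00 00.
K' ⊕ ipad = b1 04 36 36 36 36; K' ⊕ opad = db 6e 5c 5c 5c 5c.
m1: inner = H(b1 04 36 36 36 36 ad 3e e6 70) = b0 1e; tag = H(db 6e 5c 5c 5c 5c b0 1e) = 4344 ← matches
m2: inner = H(b1 04 36 36 36 36 3e 42 30 08) = 8b ba; tag = H(db 6e 5c 5c 5c 5c 8b ba) = 1ee0
m3: inner = H(b1 04 36 36 36 36 72 30 62 73) = f1 13; tag = H(db 6e 5c 5c 5c 5c f1 13) = 8439

1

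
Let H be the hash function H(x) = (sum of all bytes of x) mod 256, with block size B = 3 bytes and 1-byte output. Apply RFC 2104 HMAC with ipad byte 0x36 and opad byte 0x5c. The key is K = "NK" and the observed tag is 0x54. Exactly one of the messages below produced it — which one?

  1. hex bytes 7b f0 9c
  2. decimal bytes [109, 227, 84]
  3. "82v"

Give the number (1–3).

2

Key "NK" = 4e 4b is 2 bytes ≤ B = 3; zero-pad to 3 bytes: K' = 4e 4b 00.
K' ⊕ ipad = 78 7d 36; K' ⊕ opad = 12 17 5c.
m1: inner = H(78 7d 36 7b f0 9c) = 32; tag = H(12 17 5c 32) = b7
m2: inner = H(78 7d 36 6d e3 54) = cf; tag = H(12 17 5c cf) = 54 ← matches
m3: inner = H(78 7d 36 38 32 76) = 0b; tag = H(12 17 5c 0b) = 90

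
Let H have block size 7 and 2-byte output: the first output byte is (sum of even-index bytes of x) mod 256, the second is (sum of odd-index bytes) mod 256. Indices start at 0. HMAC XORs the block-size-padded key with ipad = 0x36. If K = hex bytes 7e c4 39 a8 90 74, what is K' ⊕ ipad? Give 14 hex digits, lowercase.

Key hex bytes 7e c4 39 a8 90 74 is 6 bytes ≤ B = 7; zero-pad to 7 bytes: K' = 7e c4 39 a8 90 74 00.
XOR each byte with 0x36: 7e⊕36=48, c4⊕36=f2, 39⊕36=0f, a8⊕36=9e, 90⊕36=a6, 74⊕36=42, 00⊕36=36.

48f20f9ea64236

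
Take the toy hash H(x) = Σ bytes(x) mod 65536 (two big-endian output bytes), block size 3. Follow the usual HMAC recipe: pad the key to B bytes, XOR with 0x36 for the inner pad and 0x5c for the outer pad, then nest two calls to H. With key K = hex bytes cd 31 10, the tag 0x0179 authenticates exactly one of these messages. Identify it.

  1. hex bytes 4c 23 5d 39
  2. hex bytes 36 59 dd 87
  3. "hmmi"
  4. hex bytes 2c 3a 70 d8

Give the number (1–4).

1

Key hex bytes cd 31 10 is exactly B = 3 bytes: K' = cd 31 10.
K' ⊕ ipad = fb 07 26; K' ⊕ opad = 91 6d 4c.
m1: inner = H(fb 07 26 4c 23 5d 39) = 02 2d; tag = H(91 6d 4c 02 2d) = 0179 ← matches
m2: inner = H(fb 07 26 36 59 dd 87) = 03 1b; tag = H(91 6d 4c 03 1b) = 0168
m3: inner = H(fb 07 26 68 6d 6d 69) = 02 d3; tag = H(91 6d 4c 02 d3) = 021f
m4: inner = H(fb 07 26 2c 3a 70 d8) = 02 d6; tag = H(91 6d 4c 02 d6) = 0222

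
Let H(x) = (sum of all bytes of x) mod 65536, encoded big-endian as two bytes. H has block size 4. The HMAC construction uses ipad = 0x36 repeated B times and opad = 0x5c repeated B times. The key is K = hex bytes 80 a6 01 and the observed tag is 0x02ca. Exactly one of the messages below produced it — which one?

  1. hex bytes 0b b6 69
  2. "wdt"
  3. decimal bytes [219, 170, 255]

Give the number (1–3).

Key hex bytes 80 a6 01 is 3 bytes ≤ B = 4; zero-pad to 4 bytes: K' = 80 a6 01 00.
K' ⊕ ipad = b6 90 37 36; K' ⊕ opad = dc fa 5d 5c.
m1: inner = H(b6 90 37 36 0b b6 69) = 02 dd; tag = H(dc fa 5d 5c 02 dd) = 036e
m2: inner = H(b6 90 37 36 77 64 74) = 03 02; tag = H(dc fa 5d 5c 03 02) = 0294
m3: inner = H(b6 90 37 36 db aa ff) = 04 37; tag = H(dc fa 5d 5c 04 37) = 02ca ← matches

3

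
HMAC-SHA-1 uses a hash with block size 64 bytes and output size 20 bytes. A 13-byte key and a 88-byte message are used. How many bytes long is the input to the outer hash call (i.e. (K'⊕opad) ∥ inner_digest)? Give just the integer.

Key is 13 ≤ 64 bytes, zero-padded: |K'| = 64.
Outer input = (K'⊕opad) ∥ H(inner) → 64 + 20 = 84 bytes.

84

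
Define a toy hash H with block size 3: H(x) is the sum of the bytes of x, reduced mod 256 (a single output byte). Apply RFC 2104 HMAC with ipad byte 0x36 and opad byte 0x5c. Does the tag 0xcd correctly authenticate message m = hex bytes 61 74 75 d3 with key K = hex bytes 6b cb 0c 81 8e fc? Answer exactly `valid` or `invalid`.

valid

Key hex bytes 6b cb 0c 81 8e fc is 6 bytes > B = 3, so hash it first: H(key) = 4d, then zero-pad to 3 bytes: K' = 4d 00 00.
K' ⊕ ipad = 7b 36 36; K' ⊕ opad = 11 5c 5c.
Inner hash: sum = 123+54+54+97+116+117+211 = 772; mod 256 = 4 → 04.
Outer hash (recomputed tag): sum = 17+92+92+4 = 205 → cd.
Recomputed tag = cd; claimed = cd → match.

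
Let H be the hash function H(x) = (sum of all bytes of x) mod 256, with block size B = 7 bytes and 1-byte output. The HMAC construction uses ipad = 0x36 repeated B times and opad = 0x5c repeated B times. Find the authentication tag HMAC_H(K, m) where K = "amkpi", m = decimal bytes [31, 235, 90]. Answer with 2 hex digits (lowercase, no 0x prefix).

Key "amkpi" = 61 6d 6b 70 69 is 5 bytes ≤ B = 7; zero-pad to 7 bytes: K' = 61 6d 6b 70 69 00 00.
K' ⊕ ipad = 57 5b 5d 46 5f 36 36.  K' ⊕ opad = 3d 31 37 2c 35 5c 5c.
Inner input = (K'⊕ipad) ∥ m = 57 5b 5d 46 5f 36 36 ∥ 1f eb 5a.
Inner hash: sum = 87+91+93+70+95+54+54+31+235+90 = 900; mod 256 = 132 → 84.
Outer input = (K'⊕opad) ∥ inner = 3d 31 37 2c 35 5c 5c ∥ 84.
Outer hash (tag): sum = 61+49+55+44+53+92+92+132 = 578; mod 256 = 66 → 42.

42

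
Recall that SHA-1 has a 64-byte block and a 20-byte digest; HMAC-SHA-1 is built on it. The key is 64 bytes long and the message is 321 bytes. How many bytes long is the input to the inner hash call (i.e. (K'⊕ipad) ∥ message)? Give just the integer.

385

Key is 64 ≤ 64 bytes, zero-padded: |K'| = 64.
Inner input = (K'⊕ipad) ∥ m → 64 + 321 = 385 bytes.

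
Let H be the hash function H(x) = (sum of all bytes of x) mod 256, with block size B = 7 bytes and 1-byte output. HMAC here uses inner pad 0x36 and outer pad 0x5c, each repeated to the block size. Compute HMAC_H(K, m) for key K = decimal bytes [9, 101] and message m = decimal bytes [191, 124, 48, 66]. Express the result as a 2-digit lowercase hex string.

a7

Key decimal bytes [9, 101] = 09 65 is 2 bytes ≤ B = 7; zero-pad to 7 bytes: K' = 09 65 00 00 00 00 00.
K' ⊕ ipad = 3f 53 36 36 36 36 36.  K' ⊕ opad = 55 39 5c 5c 5c 5c 5c.
Inner input = (K'⊕ipad) ∥ m = 3f 53 36 36 36 36 36 ∥ bf 7c 30 42.
Inner hash: sum = 63+83+54+54+54+54+54+191+124+48+66 = 845; mod 256 = 77 → 4d.
Outer input = (K'⊕opad) ∥ inner = 55 39 5c 5c 5c 5c 5c ∥ 4d.
Outer hash (tag): sum = 85+57+92+92+92+92+92+77 = 679; mod 256 = 167 → a7.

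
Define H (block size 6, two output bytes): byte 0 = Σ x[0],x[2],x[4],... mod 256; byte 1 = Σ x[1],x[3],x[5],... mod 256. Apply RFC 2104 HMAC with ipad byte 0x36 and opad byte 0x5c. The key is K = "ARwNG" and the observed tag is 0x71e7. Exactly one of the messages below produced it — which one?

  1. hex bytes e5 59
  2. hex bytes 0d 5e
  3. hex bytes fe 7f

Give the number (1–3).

Key "ARwNG" = 41 52 77 4e 47 is 5 bytes ≤ B = 6; zero-pad to 6 bytes: K' = 41 52 77 4e 47 00.
K' ⊕ ipad = 77 64 41 78 71 36; K' ⊕ opad = 1d 0e 2b 12 1b 5c.
m1: inner = H(77 64 41 78 71 36 e5 59) = 0e 6b; tag = H(1d 0e 2b 12 1b 5c 0e 6b) = 71e7 ← matches
m2: inner = H(77 64 41 78 71 36 0d 5e) = 36 70; tag = H(1d 0e 2b 12 1b 5c 36 70) = 99ec
m3: inner = H(77 64 41 78 71 36 fe 7f) = 27 91; tag = H(1d 0e 2b 12 1b 5c 27 91) = 8a0d

1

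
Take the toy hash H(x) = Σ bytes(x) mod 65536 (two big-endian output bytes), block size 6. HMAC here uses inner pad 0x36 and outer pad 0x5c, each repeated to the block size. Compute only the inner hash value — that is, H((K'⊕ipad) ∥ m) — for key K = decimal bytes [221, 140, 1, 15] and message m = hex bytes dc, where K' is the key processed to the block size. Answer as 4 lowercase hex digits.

Key decimal bytes [221, 140, 1, 15] = dd 8c 01 0f is 4 bytes ≤ B = 6; zero-pad to 6 bytes: K' = dd 8c 01 0f 00 00.
K' ⊕ ipad = eb ba 37 39 36 36.
Inner input = eb ba 37 39 36 36 ∥ dc.
Inner hash: sum = 235+186+55+57+54+54+220 = 861 → 03 5d.

035d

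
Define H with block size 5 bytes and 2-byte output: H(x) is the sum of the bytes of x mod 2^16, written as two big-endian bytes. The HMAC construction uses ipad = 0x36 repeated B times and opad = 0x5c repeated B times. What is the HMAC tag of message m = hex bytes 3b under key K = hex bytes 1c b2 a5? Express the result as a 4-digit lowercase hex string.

03c8

Key hex bytes 1c b2 a5 is 3 bytes ≤ B = 5; zero-pad to 5 bytes: K' = 1c b2 a5 00 00.
K' ⊕ ipad = 2a 84 93 36 36.  K' ⊕ opad = 40 ee f9 5c 5c.
Inner input = (K'⊕ipad) ∥ m = 2a 84 93 36 36 ∥ 3b.
Inner hash: sum = 42+132+147+54+54+59 = 488 → 01 e8.
Outer input = (K'⊕opad) ∥ inner = 40 ee f9 5c 5c ∥ 01 e8.
Outer hash (tag): sum = 64+238+249+92+92+1+232 = 968 → 03 c8.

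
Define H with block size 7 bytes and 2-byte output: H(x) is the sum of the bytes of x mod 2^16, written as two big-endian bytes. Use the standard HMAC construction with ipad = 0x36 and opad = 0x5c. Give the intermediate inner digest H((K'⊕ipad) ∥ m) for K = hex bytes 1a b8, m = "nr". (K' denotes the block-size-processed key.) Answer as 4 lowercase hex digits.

Key hex bytes 1a b8 is 2 bytes ≤ B = 7; zero-pad to 7 bytes: K' = 1a b8 00 00 00 00 00.
K' ⊕ ipad = 2c 8e 36 36 36 36 36.
Inner input = 2c 8e 36 36 36 36 36 ∥ 6e 72.
Inner hash: sum = 44+142+54+54+54+54+54+110+114 = 680 → 02 a8.

02a8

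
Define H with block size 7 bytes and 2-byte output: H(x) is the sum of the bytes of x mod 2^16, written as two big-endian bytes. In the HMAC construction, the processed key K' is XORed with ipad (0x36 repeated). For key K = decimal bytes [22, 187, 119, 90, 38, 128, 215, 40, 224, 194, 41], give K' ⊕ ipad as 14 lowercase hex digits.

Key decimal bytes [22, 187, 119, 90, 38, 128, 215, 40, 224, 194, 41] = 16 bb 77 5a 26 80 d7 28 e0 c2 29 is 11 bytes > B = 7, so hash it first: H(key) = 05 12, then zero-pad to 7 bytes: K' = 05 12 00 00 00 00 00.
XOR each byte with 0x36: 05⊕36=33, 12⊕36=24, 00⊕36=36, 00⊕36=36, 00⊕36=36, 00⊕36=36, 00⊕36=36.

33243636363636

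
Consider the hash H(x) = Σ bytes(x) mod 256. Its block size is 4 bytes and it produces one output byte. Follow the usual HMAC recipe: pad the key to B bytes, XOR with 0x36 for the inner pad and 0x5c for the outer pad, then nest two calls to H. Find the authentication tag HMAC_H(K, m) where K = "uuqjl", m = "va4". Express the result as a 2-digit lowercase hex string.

35

Key "uuqjl" = 75 75 71 6a 6c is 5 bytes > B = 4, so hash it first: H(key) = 31, then zero-pad to 4 bytes: K' = 31 00 00 00.
K' ⊕ ipad = 07 36 36 36.  K' ⊕ opad = 6d 5c 5c 5c.
Inner input = (K'⊕ipad) ∥ m = 07 36 36 36 ∥ 76 61 34.
Inner hash: sum = 7+54+54+54+118+97+52 = 436; mod 256 = 180 → b4.
Outer input = (K'⊕opad) ∥ inner = 6d 5c 5c 5c ∥ b4.
Outer hash (tag): sum = 109+92+92+92+180 = 565; mod 256 = 53 → 35.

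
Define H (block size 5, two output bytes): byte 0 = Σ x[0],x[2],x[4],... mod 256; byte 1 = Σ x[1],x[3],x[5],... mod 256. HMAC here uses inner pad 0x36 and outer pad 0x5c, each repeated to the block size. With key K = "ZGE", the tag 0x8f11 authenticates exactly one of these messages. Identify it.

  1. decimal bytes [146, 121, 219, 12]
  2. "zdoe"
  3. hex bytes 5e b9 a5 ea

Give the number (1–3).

Key "ZGE" = 5a 47 45 is 3 bytes ≤ B = 5; zero-pad to 5 bytes: K' = 5a 47 45 00 00.
K' ⊕ ipad = 6c 71 73 36 36; K' ⊕ opad = 06 1b 19 5c 5c.
m1: inner = H(6c 71 73 36 36 92 79 db 0c) = 9a 14; tag = H(06 1b 19 5c 5c 9a 14) = 8f11 ← matches
m2: inner = H(6c 71 73 36 36 7a 64 6f 65) = de 90; tag = H(06 1b 19 5c 5c de 90) = 0b55
m3: inner = H(6c 71 73 36 36 5e b9 a5 ea) = b8 aa; tag = H(06 1b 19 5c 5c b8 aa) = 252f

1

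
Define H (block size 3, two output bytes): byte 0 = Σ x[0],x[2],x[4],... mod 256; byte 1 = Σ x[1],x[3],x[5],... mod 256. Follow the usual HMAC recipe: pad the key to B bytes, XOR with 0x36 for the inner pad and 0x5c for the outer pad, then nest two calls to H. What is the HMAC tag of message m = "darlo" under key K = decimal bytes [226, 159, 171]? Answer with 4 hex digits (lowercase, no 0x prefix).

a301

Key decimal bytes [226, 159, 171] = e2 9f ab is exactly B = 3 bytes: K' = e2 9f ab.
K' ⊕ ipad = d4 a9 9d.  K' ⊕ opad = be c3 f7.
Inner input = (K'⊕ipad) ∥ m = d4 a9 9d ∥ 64 61 72 6c 6f.
Inner hash: even-index sum = 574 mod 256 = 62; odd-index sum = 494 mod 256 = 238 → 3e ee.
Outer input = (K'⊕opad) ∥ inner = be c3 f7 ∥ 3e ee.
Outer hash (tag): even-index sum = 675 mod 256 = 163; odd-index sum = 257 mod 256 = 1 → a3 01.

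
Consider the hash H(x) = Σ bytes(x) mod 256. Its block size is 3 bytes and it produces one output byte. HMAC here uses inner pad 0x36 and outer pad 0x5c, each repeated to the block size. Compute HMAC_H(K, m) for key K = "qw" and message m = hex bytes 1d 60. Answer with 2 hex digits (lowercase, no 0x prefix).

ef

Key "qw" = 71 77 is 2 bytes ≤ B = 3; zero-pad to 3 bytes: K' = 71 77 00.
K' ⊕ ipad = 47 41 36.  K' ⊕ opad = 2d 2b 5c.
Inner input = (K'⊕ipad) ∥ m = 47 41 36 ∥ 1d 60.
Inner hash: sum = 71+65+54+29+96 = 315; mod 256 = 59 → 3b.
Outer input = (K'⊕opad) ∥ inner = 2d 2b 5c ∥ 3b.
Outer hash (tag): sum = 45+43+92+59 = 239 → ef.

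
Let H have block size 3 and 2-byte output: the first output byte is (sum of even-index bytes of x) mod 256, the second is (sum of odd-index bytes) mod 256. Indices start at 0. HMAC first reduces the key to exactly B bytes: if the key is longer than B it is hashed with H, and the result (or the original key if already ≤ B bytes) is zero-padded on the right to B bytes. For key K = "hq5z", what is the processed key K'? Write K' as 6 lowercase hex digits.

9deb00

|K| = 4 > B = 3, so first hash the key.
H(K): even-index sum = 157 mod 256 = 157; odd-index sum = 235 mod 256 = 235 → 9d eb.
Zero-pad H(K) = 9d eb to 3 bytes: K' = 9d eb 00.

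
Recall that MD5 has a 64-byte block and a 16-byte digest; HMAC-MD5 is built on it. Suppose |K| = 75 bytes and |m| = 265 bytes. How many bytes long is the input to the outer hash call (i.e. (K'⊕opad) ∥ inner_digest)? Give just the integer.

Key is 75 > 64 bytes, so it is hashed to 16 bytes then zero-padded to 64: |K'| = 64.
Outer input = (K'⊕opad) ∥ H(inner) → 64 + 16 = 80 bytes.

80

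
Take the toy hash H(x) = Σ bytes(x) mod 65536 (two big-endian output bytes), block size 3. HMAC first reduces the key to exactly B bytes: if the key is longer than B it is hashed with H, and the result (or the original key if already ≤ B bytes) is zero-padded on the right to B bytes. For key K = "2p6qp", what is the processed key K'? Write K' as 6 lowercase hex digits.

01b900

|K| = 5 > B = 3, so first hash the key.
H(K): sum = 50+112+54+113+112 = 441 → 01 b9.
Zero-pad H(K) = 01 b9 to 3 bytes: K' = 01 b9 00.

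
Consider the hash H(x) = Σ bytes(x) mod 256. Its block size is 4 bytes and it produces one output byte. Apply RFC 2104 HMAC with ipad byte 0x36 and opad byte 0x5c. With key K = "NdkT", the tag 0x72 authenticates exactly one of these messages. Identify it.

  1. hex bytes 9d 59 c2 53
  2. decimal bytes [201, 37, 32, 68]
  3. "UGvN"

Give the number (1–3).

3

Key "NdkT" = 4e 64 6b 54 is exactly B = 4 bytes: K' = 4e 64 6b 54.
K' ⊕ ipad = 78 52 5d 62; K' ⊕ opad = 12 38 37 08.
m1: inner = H(78 52 5d 62 9d 59 c2 53) = 94; tag = H(12 38 37 08 94) = 1d
m2: inner = H(78 52 5d 62 c9 25 20 44) = db; tag = H(12 38 37 08 db) = 64
m3: inner = H(78 52 5d 62 55 47 76 4e) = e9; tag = H(12 38 37 08 e9) = 72 ← matches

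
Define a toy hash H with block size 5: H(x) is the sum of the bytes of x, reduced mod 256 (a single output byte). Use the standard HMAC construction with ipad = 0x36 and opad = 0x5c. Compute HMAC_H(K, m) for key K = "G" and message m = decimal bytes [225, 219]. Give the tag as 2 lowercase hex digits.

Key "G" = 47 is 1 byte ≤ B = 5; zero-pad to 5 bytes: K' = 47 00 00 00 00.
K' ⊕ ipad = 71 36 36 36 36.  K' ⊕ opad = 1b 5c 5c 5c 5c.
Inner input = (K'⊕ipad) ∥ m = 71 36 36 36 36 ∥ e1 db.
Inner hash: sum = 113+54+54+54+54+225+219 = 773; mod 256 = 5 → 05.
Outer input = (K'⊕opad) ∥ inner = 1b 5c 5c 5c 5c ∥ 05.
Outer hash (tag): sum = 27+92+92+92+92+5 = 400; mod 256 = 144 → 90.

90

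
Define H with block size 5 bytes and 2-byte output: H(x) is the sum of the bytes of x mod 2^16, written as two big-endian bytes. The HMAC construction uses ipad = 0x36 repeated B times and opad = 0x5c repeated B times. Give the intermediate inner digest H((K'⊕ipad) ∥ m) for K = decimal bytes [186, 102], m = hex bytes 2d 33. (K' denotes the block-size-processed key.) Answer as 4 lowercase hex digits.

Key decimal bytes [186, 102] = ba 66 is 2 bytes ≤ B = 5; zero-pad to 5 bytes: K' = ba 66 00 00 00.
K' ⊕ ipad = 8c 50 36 36 36.
Inner input = 8c 50 36 36 36 ∥ 2d 33.
Inner hash: sum = 140+80+54+54+54+45+51 = 478 → 01 de.

01de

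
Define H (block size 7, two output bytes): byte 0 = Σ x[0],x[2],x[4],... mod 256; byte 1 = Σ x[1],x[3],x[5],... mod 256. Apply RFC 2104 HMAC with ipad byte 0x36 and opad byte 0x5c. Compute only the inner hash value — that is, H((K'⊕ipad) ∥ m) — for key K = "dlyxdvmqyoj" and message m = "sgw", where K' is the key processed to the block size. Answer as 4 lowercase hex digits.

b062

Key "dlyxdvmqyoj" = 64 6c 79 78 64 76 6d 71 79 6f 6a is 11 bytes > B = 7, so hash it first: H(key) = 91 3a, then zero-pad to 7 bytes: K' = 91 3a 00 00 00 00 00.
K' ⊕ ipad = a7 0c 36 36 36 36 36.
Inner input = a7 0c 36 36 36 36 36 ∥ 73 67 77.
Inner hash: even-index sum = 432 mod 256 = 176; odd-index sum = 354 mod 256 = 98 → b0 62.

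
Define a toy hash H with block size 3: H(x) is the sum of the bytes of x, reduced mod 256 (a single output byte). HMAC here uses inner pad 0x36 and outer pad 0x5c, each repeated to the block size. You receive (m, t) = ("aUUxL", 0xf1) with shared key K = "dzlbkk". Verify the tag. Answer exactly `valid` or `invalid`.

invalid

Key "dzlbkk" = 64 7a 6c 62 6b 6b is 6 bytes > B = 3, so hash it first: H(key) = 82, then zero-pad to 3 bytes: K' = 82 00 00.
K' ⊕ ipad = b4 36 36; K' ⊕ opad = de 5c 5c.
Inner hash: sum = 180+54+54+97+85+85+120+76 = 751; mod 256 = 239 → ef.
Outer hash (recomputed tag): sum = 222+92+92+239 = 645; mod 256 = 133 → 85.
Recomputed tag = 85; claimed = f1 → mismatch.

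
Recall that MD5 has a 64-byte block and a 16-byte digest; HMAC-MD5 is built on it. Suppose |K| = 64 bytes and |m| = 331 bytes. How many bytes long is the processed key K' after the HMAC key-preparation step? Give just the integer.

64

Key is 64 ≤ 64 bytes, zero-padded: |K'| = 64.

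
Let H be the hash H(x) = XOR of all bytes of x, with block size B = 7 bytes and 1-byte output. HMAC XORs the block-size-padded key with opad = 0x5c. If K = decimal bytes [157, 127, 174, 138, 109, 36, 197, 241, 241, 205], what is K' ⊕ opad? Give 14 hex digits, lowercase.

Key decimal bytes [157, 127, 174, 138, 109, 36, 197, 241, 241, 205] = 9d 7f ae 8a 6d 24 c5 f1 f1 cd is 10 bytes > B = 7, so hash it first: H(key) = 87, then zero-pad to 7 bytes: K' = 87 00 00 00 00 00 00.
XOR each byte with 0x5c: 87⊕5c=db, 00⊕5c=5c, 00⊕5c=5c, 00⊕5c=5c, 00⊕5c=5c, 00⊕5c=5c, 00⊕5c=5c.

db5c5c5c5c5c5c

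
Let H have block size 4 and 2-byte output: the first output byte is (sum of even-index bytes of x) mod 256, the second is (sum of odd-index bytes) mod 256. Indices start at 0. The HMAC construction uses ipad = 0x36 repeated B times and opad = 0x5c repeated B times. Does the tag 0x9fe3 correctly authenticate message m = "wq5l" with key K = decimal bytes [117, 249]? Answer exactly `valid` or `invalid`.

invalid

Key decimal bytes [117, 249] = 75 f9 is 2 bytes ≤ B = 4; zero-pad to 4 bytes: K' = 75 f9 00 00.
K' ⊕ ipad = 43 cf 36 36; K' ⊕ opad = 29 a5 5c 5c.
Inner hash: even-index sum = 293 mod 256 = 37; odd-index sum = 482 mod 256 = 226 → 25 e2.
Outer hash (recomputed tag): even-index sum = 170 mod 256 = 170; odd-index sum = 483 mod 256 = 227 → aa e3.
Recomputed tag = aae3; claimed = 9fe3 → mismatch.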